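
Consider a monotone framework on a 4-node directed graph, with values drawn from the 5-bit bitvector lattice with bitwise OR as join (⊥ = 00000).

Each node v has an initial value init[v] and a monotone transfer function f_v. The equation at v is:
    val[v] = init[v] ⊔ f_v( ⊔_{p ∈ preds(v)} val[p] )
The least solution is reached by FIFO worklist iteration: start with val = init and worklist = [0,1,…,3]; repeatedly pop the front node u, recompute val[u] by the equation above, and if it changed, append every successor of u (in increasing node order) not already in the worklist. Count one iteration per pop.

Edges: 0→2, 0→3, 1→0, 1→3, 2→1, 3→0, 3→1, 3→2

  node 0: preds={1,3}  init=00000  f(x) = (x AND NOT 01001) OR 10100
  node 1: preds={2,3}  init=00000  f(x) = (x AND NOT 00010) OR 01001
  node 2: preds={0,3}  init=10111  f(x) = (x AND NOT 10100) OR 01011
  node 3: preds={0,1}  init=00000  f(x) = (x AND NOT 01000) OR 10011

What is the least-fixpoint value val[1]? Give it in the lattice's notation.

11101

Trace (8 dequeues):
  [1] u=0 | in 00000 | out 10100 | prev 00000 | push {}
  [2] u=1 | in 10111 | out 11101 | prev 00000 | push {0}
  [3] u=2 | in 10100 | out 11111 | prev 10111 | push {1}
  [4] u=3 | in 11101 | out 10111 | prev 00000 | push {2}
  [5] u=0 | in 11111 | out 10110 | prev 10100 | push {3}
  [6] u=1 | in 11111 | out 11101 | ==
  [7] u=2 | in 10111 | out 11111 | ==
  [8] u=3 | in 11111 | out 10111 | ==

Converged values:
  [0] 10110
  [1] 11101
  [2] 11111
  [3] 10111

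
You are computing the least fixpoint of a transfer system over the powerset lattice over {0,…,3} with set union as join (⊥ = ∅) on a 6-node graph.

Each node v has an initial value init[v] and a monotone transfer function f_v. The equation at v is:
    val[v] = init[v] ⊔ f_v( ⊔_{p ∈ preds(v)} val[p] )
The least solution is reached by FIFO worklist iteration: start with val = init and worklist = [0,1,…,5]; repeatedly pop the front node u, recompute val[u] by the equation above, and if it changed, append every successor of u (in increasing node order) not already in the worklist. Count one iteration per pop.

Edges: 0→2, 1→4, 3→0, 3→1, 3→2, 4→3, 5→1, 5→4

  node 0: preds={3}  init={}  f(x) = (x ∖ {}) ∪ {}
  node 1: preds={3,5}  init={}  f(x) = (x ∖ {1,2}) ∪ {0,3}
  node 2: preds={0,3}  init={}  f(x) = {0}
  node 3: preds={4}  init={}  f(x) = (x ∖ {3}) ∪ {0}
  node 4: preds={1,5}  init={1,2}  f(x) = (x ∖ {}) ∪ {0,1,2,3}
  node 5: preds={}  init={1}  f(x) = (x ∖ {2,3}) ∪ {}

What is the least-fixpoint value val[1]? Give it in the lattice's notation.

Worklist (10 pops):
  #1 pop 0: in={} → {} (no change)
  #2 pop 1: in={1} → {0,3} (was {}); enqueue []
  #3 pop 2: in={} → {0} (was {}); enqueue []
  #4 pop 3: in={1,2} → {0,1,2} (was {}); enqueue [0,1,2]
  #5 pop 4: in={0,1,3} → {0,1,2,3} (was {1,2}); enqueue [3]
  #6 pop 5: in={} → {1} (no change)
  #7 pop 0: in={0,1,2} → {0,1,2} (was {}); enqueue []
  #8 pop 1: in={0,1,2} → {0,3} (no change)
  #9 pop 2: in={0,1,2} → {0} (no change)
  #10 pop 3: in={0,1,2,3} → {0,1,2} (no change)

Fixpoint:
  val[0] = {0,1,2}
  val[1] = {0,3}
  val[2] = {0}
  val[3] = {0,1,2}
  val[4] = {0,1,2,3}
  val[5] = {1}

{0,3}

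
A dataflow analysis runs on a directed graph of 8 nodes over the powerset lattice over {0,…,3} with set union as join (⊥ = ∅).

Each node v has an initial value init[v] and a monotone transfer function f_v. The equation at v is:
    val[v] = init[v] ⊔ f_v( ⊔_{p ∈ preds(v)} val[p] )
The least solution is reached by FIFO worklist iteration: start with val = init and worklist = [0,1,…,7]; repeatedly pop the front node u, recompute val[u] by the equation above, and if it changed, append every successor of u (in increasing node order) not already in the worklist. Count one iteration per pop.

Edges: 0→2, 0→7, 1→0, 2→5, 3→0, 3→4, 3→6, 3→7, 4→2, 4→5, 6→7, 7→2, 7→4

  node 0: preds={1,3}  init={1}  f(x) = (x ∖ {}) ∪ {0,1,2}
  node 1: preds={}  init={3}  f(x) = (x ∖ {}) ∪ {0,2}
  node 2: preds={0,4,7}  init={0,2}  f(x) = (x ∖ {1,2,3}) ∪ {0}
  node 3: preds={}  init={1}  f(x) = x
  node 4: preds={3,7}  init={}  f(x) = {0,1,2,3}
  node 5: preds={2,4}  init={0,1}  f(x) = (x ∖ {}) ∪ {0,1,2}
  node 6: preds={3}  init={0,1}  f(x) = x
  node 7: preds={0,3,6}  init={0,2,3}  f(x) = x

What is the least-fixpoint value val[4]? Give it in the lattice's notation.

{0,1,2,3}

Worklist (11 pops):
  #1 pop 0: in={1,3} → {0,1,2,3} (was {1}); enqueue []
  #2 pop 1: in={} → {0,2,3} (was {3}); enqueue [0]
  #3 pop 2: in={0,1,2,3} → {0,2} (no change)
  #4 pop 3: in={} → {1} (no change)
  #5 pop 4: in={0,1,2,3} → {0,1,2,3} (was {}); enqueue [2]
  #6 pop 5: in={0,1,2,3} → {0,1,2,3} (was {0,1}); enqueue []
  #7 pop 6: in={1} → {0,1} (no change)
  #8 pop 7: in={0,1,2,3} → {0,1,2,3} (was {0,2,3}); enqueue [4]
  #9 pop 0: in={0,1,2,3} → {0,1,2,3} (no change)
  #10 pop 2: in={0,1,2,3} → {0,2} (no change)
  #11 pop 4: in={0,1,2,3} → {0,1,2,3} (no change)

Fixpoint:
  val[0] = {0,1,2,3}
  val[1] = {0,2,3}
  val[2] = {0,2}
  val[3] = {1}
  val[4] = {0,1,2,3}
  val[5] = {0,1,2,3}
  val[6] = {0,1}
  val[7] = {0,1,2,3}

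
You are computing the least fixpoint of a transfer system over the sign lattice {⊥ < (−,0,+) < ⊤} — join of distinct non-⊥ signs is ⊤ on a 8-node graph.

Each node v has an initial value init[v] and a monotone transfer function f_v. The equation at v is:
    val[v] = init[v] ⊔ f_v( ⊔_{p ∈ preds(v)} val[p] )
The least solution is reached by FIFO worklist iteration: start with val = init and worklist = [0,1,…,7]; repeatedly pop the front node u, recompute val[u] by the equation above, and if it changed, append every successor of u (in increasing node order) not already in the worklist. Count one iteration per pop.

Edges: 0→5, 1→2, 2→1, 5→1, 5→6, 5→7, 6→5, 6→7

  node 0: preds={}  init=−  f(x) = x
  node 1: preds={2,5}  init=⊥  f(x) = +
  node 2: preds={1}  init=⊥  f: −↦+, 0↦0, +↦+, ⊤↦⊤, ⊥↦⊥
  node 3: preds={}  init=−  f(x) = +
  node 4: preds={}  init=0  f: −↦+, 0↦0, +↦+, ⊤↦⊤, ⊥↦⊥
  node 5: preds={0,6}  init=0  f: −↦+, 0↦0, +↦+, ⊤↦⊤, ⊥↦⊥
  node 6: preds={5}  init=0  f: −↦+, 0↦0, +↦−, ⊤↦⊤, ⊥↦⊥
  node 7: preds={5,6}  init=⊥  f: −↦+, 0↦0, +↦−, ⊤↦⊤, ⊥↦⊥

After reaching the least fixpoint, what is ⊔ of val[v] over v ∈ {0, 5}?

⊤

Trace (10 dequeues):
  [1] u=0 | in ⊥ | out − | ==
  [2] u=1 | in 0 | out + | prev ⊥ | push {}
  [3] u=2 | in + | out + | prev ⊥ | push {1}
  [4] u=3 | in ⊥ | out ⊤ | prev − | push {}
  [5] u=4 | in ⊥ | out 0 | ==
  [6] u=5 | in ⊤ | out ⊤ | prev 0 | push {}
  [7] u=6 | in ⊤ | out ⊤ | prev 0 | push {5}
  [8] u=7 | in ⊤ | out ⊤ | prev ⊥ | push {}
  [9] u=1 | in ⊤ | out + | ==
  [10] u=5 | in ⊤ | out ⊤ | ==

Converged values:
  [0] −
  [1] +
  [2] +
  [3] ⊤
  [4] 0
  [5] ⊤
  [6] ⊤
  [7] ⊤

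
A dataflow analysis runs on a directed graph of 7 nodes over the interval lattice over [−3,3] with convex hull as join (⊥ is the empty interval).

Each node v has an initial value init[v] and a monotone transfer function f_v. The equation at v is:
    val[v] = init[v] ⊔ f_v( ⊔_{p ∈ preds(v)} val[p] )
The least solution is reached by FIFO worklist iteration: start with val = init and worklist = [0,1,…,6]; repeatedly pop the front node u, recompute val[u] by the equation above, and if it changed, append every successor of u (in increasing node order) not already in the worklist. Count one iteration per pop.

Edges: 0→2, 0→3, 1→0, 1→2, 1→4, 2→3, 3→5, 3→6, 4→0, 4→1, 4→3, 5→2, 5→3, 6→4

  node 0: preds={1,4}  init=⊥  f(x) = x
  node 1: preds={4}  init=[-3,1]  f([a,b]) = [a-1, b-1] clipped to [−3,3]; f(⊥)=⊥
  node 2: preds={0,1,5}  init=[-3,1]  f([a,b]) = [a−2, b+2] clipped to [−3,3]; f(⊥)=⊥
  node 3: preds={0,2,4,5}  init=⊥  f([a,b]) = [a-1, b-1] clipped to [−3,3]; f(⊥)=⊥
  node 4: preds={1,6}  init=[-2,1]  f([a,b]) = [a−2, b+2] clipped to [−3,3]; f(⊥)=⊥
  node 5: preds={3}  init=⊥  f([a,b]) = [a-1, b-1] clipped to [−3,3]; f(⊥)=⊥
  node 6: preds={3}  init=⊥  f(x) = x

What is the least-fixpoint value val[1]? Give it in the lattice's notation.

Worklist (13 pops):
  #1 pop 0: in=[-3,1] → [-3,1] (was ⊥); enqueue []
  #2 pop 1: in=[-2,1] → [-3,1] (no change)
  #3 pop 2: in=[-3,1] → [-3,3] (was [-3,1]); enqueue []
  #4 pop 3: in=[-3,3] → [-3,2] (was ⊥); enqueue []
  #5 pop 4: in=[-3,1] → [-3,3] (was [-2,1]); enqueue [0,1,3]
  #6 pop 5: in=[-3,2] → [-3,1] (was ⊥); enqueue [2]
  #7 pop 6: in=[-3,2] → [-3,2] (was ⊥); enqueue [4]
  #8 pop 0: in=[-3,3] → [-3,3] (was [-3,1]); enqueue []
  #9 pop 1: in=[-3,3] → [-3,2] (was [-3,1]); enqueue [0]
  #10 pop 3: in=[-3,3] → [-3,2] (no change)
  #11 pop 2: in=[-3,3] → [-3,3] (no change)
  #12 pop 4: in=[-3,2] → [-3,3] (no change)
  #13 pop 0: in=[-3,3] → [-3,3] (no change)

Fixpoint:
  val[0] = [-3,3]
  val[1] = [-3,2]
  val[2] = [-3,3]
  val[3] = [-3,2]
  val[4] = [-3,3]
  val[5] = [-3,1]
  val[6] = [-3,2]

[-3,2]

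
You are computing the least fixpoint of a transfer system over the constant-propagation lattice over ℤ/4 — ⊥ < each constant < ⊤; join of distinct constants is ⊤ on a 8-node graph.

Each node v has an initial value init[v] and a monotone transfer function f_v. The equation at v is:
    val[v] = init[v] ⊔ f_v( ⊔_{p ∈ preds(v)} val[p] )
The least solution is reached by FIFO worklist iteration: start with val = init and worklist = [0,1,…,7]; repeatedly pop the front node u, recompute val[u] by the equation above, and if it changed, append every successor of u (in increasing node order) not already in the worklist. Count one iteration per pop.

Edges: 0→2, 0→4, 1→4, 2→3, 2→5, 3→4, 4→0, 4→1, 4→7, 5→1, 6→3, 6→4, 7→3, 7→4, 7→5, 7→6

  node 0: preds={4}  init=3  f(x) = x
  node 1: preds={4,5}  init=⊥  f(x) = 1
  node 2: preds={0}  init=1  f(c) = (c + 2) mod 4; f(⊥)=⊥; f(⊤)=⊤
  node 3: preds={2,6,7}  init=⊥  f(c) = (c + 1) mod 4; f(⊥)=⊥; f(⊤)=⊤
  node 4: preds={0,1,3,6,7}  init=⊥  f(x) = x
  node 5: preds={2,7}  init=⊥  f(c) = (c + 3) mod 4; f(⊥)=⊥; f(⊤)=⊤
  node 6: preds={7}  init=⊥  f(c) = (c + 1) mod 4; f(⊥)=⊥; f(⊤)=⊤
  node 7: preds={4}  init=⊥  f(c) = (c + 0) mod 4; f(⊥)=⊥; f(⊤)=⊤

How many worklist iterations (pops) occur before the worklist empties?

Worklist (19 pops):
  #1 pop 0: in=⊥ → 3 (no change)
  #2 pop 1: in=⊥ → 1 (was ⊥); enqueue []
  #3 pop 2: in=3 → 1 (no change)
  #4 pop 3: in=1 → 2 (was ⊥); enqueue []
  #5 pop 4: in=⊤ → ⊤ (was ⊥); enqueue [0,1]
  #6 pop 5: in=1 → 0 (was ⊥); enqueue []
  #7 pop 6: in=⊥ → ⊥ (no change)
  #8 pop 7: in=⊤ → ⊤ (was ⊥); enqueue [3,4,5,6]
  #9 pop 0: in=⊤ → ⊤ (was 3); enqueue [2]
  #10 pop 1: in=⊤ → 1 (no change)
  #11 pop 3: in=⊤ → ⊤ (was 2); enqueue []
  #12 pop 4: in=⊤ → ⊤ (no change)
  #13 pop 5: in=⊤ → ⊤ (was 0); enqueue [1]
  #14 pop 6: in=⊤ → ⊤ (was ⊥); enqueue [3,4]
  #15 pop 2: in=⊤ → ⊤ (was 1); enqueue [5]
  #16 pop 1: in=⊤ → 1 (no change)
  #17 pop 3: in=⊤ → ⊤ (no change)
  #18 pop 4: in=⊤ → ⊤ (no change)
  #19 pop 5: in=⊤ → ⊤ (no change)

Fixpoint:
  val[0] = ⊤
  val[1] = 1
  val[2] = ⊤
  val[3] = ⊤
  val[4] = ⊤
  val[5] = ⊤
  val[6] = ⊤
  val[7] = ⊤

19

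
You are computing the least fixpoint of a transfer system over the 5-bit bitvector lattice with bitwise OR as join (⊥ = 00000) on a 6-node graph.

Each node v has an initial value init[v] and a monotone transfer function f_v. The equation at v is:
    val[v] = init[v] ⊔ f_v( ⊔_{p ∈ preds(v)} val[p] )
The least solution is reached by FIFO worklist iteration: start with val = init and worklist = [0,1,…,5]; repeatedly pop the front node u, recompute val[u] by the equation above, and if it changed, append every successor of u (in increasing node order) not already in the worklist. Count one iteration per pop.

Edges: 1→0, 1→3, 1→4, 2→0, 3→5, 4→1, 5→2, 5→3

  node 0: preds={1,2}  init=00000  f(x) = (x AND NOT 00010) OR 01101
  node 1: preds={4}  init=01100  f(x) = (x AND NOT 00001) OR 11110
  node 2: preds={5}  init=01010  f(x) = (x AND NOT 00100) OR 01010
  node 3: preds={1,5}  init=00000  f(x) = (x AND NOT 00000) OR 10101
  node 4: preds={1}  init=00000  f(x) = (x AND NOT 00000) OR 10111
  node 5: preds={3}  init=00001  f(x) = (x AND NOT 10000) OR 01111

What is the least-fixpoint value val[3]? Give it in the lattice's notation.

Worklist (10 pops):
  #1 pop 0: in=01110 → 01101 (was 00000); enqueue []
  #2 pop 1: in=00000 → 11110 (was 01100); enqueue [0]
  #3 pop 2: in=00001 → 01011 (was 01010); enqueue []
  #4 pop 3: in=11111 → 11111 (was 00000); enqueue []
  #5 pop 4: in=11110 → 11111 (was 00000); enqueue [1]
  #6 pop 5: in=11111 → 01111 (was 00001); enqueue [2,3]
  #7 pop 0: in=11111 → 11101 (was 01101); enqueue []
  #8 pop 1: in=11111 → 11110 (no change)
  #9 pop 2: in=01111 → 01011 (no change)
  #10 pop 3: in=11111 → 11111 (no change)

Fixpoint:
  val[0] = 11101
  val[1] = 11110
  val[2] = 01011
  val[3] = 11111
  val[4] = 11111
  val[5] = 01111

11111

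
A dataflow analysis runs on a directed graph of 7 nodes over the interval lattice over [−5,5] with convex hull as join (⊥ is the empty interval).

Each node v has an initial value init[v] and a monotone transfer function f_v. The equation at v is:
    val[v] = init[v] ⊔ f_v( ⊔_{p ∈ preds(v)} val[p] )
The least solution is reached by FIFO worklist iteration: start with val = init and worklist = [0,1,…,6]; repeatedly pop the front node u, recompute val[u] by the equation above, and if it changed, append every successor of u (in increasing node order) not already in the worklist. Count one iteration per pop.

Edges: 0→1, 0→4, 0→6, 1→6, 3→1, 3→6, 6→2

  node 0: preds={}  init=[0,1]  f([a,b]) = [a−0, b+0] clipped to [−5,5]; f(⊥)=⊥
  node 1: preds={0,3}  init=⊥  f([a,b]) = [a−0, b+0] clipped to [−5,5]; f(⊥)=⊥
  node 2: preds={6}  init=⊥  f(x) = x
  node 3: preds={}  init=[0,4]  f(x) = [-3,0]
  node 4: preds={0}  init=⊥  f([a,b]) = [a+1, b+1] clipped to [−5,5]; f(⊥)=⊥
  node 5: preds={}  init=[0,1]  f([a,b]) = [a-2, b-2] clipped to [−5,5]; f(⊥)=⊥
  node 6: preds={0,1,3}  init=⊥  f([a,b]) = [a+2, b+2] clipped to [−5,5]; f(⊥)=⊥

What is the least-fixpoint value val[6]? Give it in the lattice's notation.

[-1,5]

Trace (10 dequeues):
  [1] u=0 | in ⊥ | out [0,1] | ==
  [2] u=1 | in [0,4] | out [0,4] | prev ⊥ | push {}
  [3] u=2 | in ⊥ | out ⊥ | ==
  [4] u=3 | in ⊥ | out [-3,4] | prev [0,4] | push {1}
  [5] u=4 | in [0,1] | out [1,2] | prev ⊥ | push {}
  [6] u=5 | in ⊥ | out [0,1] | ==
  [7] u=6 | in [-3,4] | out [-1,5] | prev ⊥ | push {2}
  [8] u=1 | in [-3,4] | out [-3,4] | prev [0,4] | push {6}
  [9] u=2 | in [-1,5] | out [-1,5] | prev ⊥ | push {}
  [10] u=6 | in [-3,4] | out [-1,5] | ==

Converged values:
  [0] [0,1]
  [1] [-3,4]
  [2] [-1,5]
  [3] [-3,4]
  [4] [1,2]
  [5] [0,1]
  [6] [-1,5]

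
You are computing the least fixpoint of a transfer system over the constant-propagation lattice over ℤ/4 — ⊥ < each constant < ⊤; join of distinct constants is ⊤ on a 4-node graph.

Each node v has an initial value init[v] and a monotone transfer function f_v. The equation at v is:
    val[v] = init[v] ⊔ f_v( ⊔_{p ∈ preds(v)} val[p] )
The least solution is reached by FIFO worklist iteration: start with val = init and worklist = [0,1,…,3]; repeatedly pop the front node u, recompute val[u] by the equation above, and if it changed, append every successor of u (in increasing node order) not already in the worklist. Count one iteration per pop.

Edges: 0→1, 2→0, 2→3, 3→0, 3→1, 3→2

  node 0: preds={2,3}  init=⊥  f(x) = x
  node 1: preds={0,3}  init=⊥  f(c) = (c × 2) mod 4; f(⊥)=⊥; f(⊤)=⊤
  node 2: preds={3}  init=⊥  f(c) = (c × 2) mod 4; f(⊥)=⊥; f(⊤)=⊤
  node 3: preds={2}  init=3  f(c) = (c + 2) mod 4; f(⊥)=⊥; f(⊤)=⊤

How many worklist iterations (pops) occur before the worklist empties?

9

Iteration log — 9 steps:
  step 1. node 0  ⊔preds=3  new=3  old=⊥  +wl: 
  step 2. node 1  ⊔preds=3  new=2  old=⊥  +wl: 
  step 3. node 2  ⊔preds=3  new=2  old=⊥  +wl: 0
  step 4. node 3  ⊔preds=2  new=⊤  old=3  +wl: 1,2
  step 5. node 0  ⊔preds=⊤  new=⊤  old=3  +wl: 
  step 6. node 1  ⊔preds=⊤  new=⊤  old=2  +wl: 
  step 7. node 2  ⊔preds=⊤  new=⊤  old=2  +wl: 0,3
  step 8. node 0  ⊔preds=⊤  new=⊤  stable
  step 9. node 3  ⊔preds=⊤  new=⊤  stable

Least fixpoint reached:
  node 0: ⊤
  node 1: ⊤
  node 2: ⊤
  node 3: ⊤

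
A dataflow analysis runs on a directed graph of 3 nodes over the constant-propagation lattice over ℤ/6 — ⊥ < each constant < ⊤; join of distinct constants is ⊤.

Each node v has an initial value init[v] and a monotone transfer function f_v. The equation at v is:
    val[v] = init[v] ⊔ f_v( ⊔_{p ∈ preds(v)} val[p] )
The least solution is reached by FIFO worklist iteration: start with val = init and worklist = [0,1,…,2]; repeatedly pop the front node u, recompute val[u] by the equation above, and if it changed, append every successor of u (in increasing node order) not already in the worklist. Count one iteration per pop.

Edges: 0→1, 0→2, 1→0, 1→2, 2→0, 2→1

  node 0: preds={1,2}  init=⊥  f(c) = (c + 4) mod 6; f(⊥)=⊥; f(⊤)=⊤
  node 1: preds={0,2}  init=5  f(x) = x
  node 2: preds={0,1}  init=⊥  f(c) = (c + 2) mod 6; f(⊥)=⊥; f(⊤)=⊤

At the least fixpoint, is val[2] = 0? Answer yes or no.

Iteration log — 6 steps:
  step 1. node 0  ⊔preds=5  new=3  old=⊥  +wl: 
  step 2. node 1  ⊔preds=3  new=⊤  old=5  +wl: 0
  step 3. node 2  ⊔preds=⊤  new=⊤  old=⊥  +wl: 1
  step 4. node 0  ⊔preds=⊤  new=⊤  old=3  +wl: 2
  step 5. node 1  ⊔preds=⊤  new=⊤  stable
  step 6. node 2  ⊔preds=⊤  new=⊤  stable

Least fixpoint reached:
  node 0: ⊤
  node 1: ⊤
  node 2: ⊤

no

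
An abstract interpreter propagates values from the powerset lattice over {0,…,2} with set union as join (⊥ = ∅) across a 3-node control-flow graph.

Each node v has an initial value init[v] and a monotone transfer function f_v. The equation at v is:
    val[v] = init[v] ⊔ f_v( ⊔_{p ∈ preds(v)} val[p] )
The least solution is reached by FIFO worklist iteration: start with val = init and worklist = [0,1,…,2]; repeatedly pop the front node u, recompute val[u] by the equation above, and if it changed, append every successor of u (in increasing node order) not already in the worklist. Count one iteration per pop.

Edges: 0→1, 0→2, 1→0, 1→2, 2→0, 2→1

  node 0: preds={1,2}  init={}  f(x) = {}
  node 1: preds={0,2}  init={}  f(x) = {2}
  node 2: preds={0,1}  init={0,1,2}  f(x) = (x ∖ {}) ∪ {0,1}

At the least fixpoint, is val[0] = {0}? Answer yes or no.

Trace (4 dequeues):
  [1] u=0 | in {0,1,2} | out {} | ==
  [2] u=1 | in {0,1,2} | out {2} | prev {} | push {0}
  [3] u=2 | in {2} | out {0,1,2} | ==
  [4] u=0 | in {0,1,2} | out {} | ==

Converged values:
  [0] {}
  [1] {2}
  [2] {0,1,2}

no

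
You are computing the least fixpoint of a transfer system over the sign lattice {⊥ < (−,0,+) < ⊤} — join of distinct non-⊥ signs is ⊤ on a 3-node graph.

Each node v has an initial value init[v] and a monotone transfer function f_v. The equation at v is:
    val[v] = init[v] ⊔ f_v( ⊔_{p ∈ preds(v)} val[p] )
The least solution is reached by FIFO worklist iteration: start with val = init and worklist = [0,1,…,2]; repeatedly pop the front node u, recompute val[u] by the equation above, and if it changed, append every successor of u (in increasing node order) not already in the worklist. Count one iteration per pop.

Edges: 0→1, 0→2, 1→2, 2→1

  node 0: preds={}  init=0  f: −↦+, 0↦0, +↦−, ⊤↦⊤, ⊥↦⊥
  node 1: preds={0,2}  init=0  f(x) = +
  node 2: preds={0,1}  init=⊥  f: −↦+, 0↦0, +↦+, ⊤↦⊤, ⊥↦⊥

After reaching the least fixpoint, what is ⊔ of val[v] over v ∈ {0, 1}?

Iteration log — 4 steps:
  step 1. node 0  ⊔preds=⊥  new=0  stable
  step 2. node 1  ⊔preds=0  new=⊤  old=0  +wl: 
  step 3. node 2  ⊔preds=⊤  new=⊤  old=⊥  +wl: 1
  step 4. node 1  ⊔preds=⊤  new=⊤  stable

Least fixpoint reached:
  node 0: 0
  node 1: ⊤
  node 2: ⊤

⊤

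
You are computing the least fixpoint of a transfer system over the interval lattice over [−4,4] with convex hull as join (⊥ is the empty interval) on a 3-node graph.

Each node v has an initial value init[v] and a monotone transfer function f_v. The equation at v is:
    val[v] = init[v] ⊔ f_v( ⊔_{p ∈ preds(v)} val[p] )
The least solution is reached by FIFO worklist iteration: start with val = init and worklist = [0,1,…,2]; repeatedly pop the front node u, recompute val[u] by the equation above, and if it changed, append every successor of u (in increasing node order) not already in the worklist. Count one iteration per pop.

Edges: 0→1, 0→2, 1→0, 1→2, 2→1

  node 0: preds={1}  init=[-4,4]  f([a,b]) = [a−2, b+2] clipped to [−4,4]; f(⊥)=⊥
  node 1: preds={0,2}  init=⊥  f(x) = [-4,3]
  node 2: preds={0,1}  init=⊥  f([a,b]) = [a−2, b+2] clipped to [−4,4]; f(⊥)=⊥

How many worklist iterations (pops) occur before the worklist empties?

Trace (5 dequeues):
  [1] u=0 | in ⊥ | out [-4,4] | ==
  [2] u=1 | in [-4,4] | out [-4,3] | prev ⊥ | push {0}
  [3] u=2 | in [-4,4] | out [-4,4] | prev ⊥ | push {1}
  [4] u=0 | in [-4,3] | out [-4,4] | ==
  [5] u=1 | in [-4,4] | out [-4,3] | ==

Converged values:
  [0] [-4,4]
  [1] [-4,3]
  [2] [-4,4]

5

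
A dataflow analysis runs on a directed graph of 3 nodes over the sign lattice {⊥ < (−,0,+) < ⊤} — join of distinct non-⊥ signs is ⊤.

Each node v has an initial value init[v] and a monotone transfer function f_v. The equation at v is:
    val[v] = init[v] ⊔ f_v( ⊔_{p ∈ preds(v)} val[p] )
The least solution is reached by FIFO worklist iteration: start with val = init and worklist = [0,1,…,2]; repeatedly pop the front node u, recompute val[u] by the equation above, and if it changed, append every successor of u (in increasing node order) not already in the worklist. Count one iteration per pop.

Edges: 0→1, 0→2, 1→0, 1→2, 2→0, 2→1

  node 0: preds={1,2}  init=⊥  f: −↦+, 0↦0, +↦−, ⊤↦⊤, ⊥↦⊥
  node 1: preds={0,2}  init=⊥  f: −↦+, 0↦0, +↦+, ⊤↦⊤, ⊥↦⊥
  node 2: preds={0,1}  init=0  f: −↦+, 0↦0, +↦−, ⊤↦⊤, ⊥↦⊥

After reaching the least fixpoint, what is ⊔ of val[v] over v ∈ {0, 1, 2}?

0

Worklist (4 pops):
  #1 pop 0: in=0 → 0 (was ⊥); enqueue []
  #2 pop 1: in=0 → 0 (was ⊥); enqueue [0]
  #3 pop 2: in=0 → 0 (no change)
  #4 pop 0: in=0 → 0 (no change)

Fixpoint:
  val[0] = 0
  val[1] = 0
  val[2] = 0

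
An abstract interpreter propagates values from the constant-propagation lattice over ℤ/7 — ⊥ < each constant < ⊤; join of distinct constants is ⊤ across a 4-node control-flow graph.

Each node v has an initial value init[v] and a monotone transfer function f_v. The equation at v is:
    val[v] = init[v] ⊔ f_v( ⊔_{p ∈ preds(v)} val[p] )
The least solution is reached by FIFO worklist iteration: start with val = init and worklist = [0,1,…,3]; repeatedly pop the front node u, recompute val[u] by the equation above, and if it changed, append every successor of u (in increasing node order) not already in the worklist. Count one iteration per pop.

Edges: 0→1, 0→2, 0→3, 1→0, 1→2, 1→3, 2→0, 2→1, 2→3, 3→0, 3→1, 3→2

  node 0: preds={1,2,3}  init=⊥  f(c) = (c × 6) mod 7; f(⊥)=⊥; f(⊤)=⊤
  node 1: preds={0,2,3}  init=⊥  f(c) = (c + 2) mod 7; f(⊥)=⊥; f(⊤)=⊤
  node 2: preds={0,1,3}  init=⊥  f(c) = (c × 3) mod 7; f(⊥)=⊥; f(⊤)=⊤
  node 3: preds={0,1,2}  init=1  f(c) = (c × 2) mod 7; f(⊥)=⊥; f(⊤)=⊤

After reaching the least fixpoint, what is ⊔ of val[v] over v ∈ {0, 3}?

Worklist (8 pops):
  #1 pop 0: in=1 → 6 (was ⊥); enqueue []
  #2 pop 1: in=⊤ → ⊤ (was ⊥); enqueue [0]
  #3 pop 2: in=⊤ → ⊤ (was ⊥); enqueue [1]
  #4 pop 3: in=⊤ → ⊤ (was 1); enqueue [2]
  #5 pop 0: in=⊤ → ⊤ (was 6); enqueue [3]
  #6 pop 1: in=⊤ → ⊤ (no change)
  #7 pop 2: in=⊤ → ⊤ (no change)
  #8 pop 3: in=⊤ → ⊤ (no change)

Fixpoint:
  val[0] = ⊤
  val[1] = ⊤
  val[2] = ⊤
  val[3] = ⊤

⊤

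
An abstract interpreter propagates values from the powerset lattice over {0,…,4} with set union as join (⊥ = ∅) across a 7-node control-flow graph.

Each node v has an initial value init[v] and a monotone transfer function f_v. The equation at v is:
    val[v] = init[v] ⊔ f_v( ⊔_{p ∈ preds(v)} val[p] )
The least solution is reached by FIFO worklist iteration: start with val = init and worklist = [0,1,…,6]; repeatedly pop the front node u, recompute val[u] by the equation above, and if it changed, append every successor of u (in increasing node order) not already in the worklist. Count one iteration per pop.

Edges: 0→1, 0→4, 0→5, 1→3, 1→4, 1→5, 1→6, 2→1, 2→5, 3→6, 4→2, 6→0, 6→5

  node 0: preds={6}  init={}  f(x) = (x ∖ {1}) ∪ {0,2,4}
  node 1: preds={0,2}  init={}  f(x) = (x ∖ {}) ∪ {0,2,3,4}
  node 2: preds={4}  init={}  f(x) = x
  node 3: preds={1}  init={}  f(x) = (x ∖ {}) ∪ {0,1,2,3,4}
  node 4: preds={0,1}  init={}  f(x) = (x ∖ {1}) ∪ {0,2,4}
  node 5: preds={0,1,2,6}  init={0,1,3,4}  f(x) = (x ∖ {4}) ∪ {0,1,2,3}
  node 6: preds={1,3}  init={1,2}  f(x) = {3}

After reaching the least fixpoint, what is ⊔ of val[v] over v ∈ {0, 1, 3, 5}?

Iteration log — 12 steps:
  step 1. node 0  ⊔preds={1,2}  new={0,2,4}  old={}  +wl: 
  step 2. node 1  ⊔preds={0,2,4}  new={0,2,3,4}  old={}  +wl: 
  step 3. node 2  ⊔preds={}  new={}  stable
  step 4. node 3  ⊔preds={0,2,3,4}  new={0,1,2,3,4}  old={}  +wl: 
  step 5. node 4  ⊔preds={0,2,3,4}  new={0,2,3,4}  old={}  +wl: 2
  step 6. node 5  ⊔preds={0,1,2,3,4}  new={0,1,2,3,4}  old={0,1,3,4}  +wl: 
  step 7. node 6  ⊔preds={0,1,2,3,4}  new={1,2,3}  old={1,2}  +wl: 0,5
  step 8. node 2  ⊔preds={0,2,3,4}  new={0,2,3,4}  old={}  +wl: 1
  step 9. node 0  ⊔preds={1,2,3}  new={0,2,3,4}  old={0,2,4}  +wl: 4
  step 10. node 5  ⊔preds={0,1,2,3,4}  new={0,1,2,3,4}  stable
  step 11. node 1  ⊔preds={0,2,3,4}  new={0,2,3,4}  stable
  step 12. node 4  ⊔preds={0,2,3,4}  new={0,2,3,4}  stable

Least fixpoint reached:
  node 0: {0,2,3,4}
  node 1: {0,2,3,4}
  node 2: {0,2,3,4}
  node 3: {0,1,2,3,4}
  node 4: {0,2,3,4}
  node 5: {0,1,2,3,4}
  node 6: {1,2,3}

{0,1,2,3,4}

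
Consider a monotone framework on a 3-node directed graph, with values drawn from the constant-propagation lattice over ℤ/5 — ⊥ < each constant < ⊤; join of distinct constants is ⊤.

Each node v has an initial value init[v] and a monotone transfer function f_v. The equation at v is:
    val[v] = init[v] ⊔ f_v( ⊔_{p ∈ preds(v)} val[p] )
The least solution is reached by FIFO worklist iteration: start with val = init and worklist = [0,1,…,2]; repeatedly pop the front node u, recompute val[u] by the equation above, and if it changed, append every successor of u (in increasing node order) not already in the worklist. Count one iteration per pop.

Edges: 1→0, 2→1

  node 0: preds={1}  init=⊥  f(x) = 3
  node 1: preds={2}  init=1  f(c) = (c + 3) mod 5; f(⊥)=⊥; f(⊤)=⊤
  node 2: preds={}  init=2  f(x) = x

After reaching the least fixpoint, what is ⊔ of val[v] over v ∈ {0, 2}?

Trace (4 dequeues):
  [1] u=0 | in 1 | out 3 | prev ⊥ | push {}
  [2] u=1 | in 2 | out ⊤ | prev 1 | push {0}
  [3] u=2 | in ⊥ | out 2 | ==
  [4] u=0 | in ⊤ | out 3 | ==

Converged values:
  [0] 3
  [1] ⊤
  [2] 2

⊤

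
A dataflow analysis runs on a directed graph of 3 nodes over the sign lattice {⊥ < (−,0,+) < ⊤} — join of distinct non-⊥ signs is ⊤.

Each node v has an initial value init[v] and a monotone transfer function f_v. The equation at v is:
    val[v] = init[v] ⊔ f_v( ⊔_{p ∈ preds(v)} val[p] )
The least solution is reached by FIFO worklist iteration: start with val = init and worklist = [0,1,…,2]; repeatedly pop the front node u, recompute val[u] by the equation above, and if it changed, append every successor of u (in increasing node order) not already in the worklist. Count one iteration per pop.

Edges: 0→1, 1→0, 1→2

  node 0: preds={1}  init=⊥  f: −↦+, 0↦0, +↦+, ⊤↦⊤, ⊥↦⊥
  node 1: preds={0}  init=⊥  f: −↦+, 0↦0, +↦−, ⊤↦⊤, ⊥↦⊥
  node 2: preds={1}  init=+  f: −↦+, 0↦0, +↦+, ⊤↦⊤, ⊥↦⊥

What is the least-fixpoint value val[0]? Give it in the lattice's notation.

Trace (3 dequeues):
  [1] u=0 | in ⊥ | out ⊥ | ==
  [2] u=1 | in ⊥ | out ⊥ | ==
  [3] u=2 | in ⊥ | out + | ==

Converged values:
  [0] ⊥
  [1] ⊥
  [2] +

⊥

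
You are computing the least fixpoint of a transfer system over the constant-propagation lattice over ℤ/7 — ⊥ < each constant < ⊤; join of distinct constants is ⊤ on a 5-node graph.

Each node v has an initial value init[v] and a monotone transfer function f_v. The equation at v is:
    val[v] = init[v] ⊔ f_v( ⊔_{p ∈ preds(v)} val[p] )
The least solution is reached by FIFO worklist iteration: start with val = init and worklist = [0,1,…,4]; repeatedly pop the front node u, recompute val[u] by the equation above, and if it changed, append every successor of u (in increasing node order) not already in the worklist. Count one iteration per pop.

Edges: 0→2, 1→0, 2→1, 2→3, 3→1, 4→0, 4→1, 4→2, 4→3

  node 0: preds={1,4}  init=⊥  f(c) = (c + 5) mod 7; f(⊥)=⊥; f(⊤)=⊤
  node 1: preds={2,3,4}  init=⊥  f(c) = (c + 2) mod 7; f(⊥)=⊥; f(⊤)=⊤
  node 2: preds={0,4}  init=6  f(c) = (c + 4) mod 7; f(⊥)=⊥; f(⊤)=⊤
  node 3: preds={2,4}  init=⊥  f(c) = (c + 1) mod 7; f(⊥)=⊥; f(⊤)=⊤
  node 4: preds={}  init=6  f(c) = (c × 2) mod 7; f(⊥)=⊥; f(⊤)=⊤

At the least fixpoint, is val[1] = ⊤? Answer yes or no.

Trace (9 dequeues):
  [1] u=0 | in 6 | out 4 | prev ⊥ | push {}
  [2] u=1 | in 6 | out 1 | prev ⊥ | push {0}
  [3] u=2 | in ⊤ | out ⊤ | prev 6 | push {1}
  [4] u=3 | in ⊤ | out ⊤ | prev ⊥ | push {}
  [5] u=4 | in ⊥ | out 6 | ==
  [6] u=0 | in ⊤ | out ⊤ | prev 4 | push {2}
  [7] u=1 | in ⊤ | out ⊤ | prev 1 | push {0}
  [8] u=2 | in ⊤ | out ⊤ | ==
  [9] u=0 | in ⊤ | out ⊤ | ==

Converged values:
  [0] ⊤
  [1] ⊤
  [2] ⊤
  [3] ⊤
  [4] 6

yes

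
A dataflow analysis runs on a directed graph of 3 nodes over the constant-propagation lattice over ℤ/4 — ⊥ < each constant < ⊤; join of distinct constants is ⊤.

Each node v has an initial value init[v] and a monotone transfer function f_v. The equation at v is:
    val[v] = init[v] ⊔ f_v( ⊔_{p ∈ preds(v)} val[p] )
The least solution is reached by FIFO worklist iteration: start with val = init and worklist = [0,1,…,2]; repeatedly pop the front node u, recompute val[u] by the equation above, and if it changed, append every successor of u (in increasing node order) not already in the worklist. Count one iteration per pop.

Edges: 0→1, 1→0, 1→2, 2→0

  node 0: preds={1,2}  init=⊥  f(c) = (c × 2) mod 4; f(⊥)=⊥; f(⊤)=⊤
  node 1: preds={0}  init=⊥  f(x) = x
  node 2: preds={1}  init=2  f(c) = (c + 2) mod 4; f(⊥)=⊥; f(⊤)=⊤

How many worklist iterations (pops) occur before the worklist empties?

Worklist (8 pops):
  #1 pop 0: in=2 → 0 (was ⊥); enqueue []
  #2 pop 1: in=0 → 0 (was ⊥); enqueue [0]
  #3 pop 2: in=0 → 2 (no change)
  #4 pop 0: in=⊤ → ⊤ (was 0); enqueue [1]
  #5 pop 1: in=⊤ → ⊤ (was 0); enqueue [0,2]
  #6 pop 0: in=⊤ → ⊤ (no change)
  #7 pop 2: in=⊤ → ⊤ (was 2); enqueue [0]
  #8 pop 0: in=⊤ → ⊤ (no change)

Fixpoint:
  val[0] = ⊤
  val[1] = ⊤
  val[2] = ⊤

8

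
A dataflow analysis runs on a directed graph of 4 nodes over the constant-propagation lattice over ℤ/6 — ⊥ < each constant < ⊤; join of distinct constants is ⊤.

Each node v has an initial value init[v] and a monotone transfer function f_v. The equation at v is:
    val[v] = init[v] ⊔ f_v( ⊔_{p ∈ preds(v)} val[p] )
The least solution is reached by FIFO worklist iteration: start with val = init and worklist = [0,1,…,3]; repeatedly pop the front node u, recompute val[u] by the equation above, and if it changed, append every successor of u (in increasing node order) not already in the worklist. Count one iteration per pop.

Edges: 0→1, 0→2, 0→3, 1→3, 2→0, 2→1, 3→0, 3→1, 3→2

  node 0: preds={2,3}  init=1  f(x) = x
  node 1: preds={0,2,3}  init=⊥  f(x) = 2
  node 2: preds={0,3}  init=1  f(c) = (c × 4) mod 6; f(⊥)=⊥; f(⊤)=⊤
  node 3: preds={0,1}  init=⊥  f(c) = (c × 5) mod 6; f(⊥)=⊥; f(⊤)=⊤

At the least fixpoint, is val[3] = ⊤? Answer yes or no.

Trace (8 dequeues):
  [1] u=0 | in 1 | out 1 | ==
  [2] u=1 | in 1 | out 2 | prev ⊥ | push {}
  [3] u=2 | in 1 | out ⊤ | prev 1 | push {0,1}
  [4] u=3 | in ⊤ | out ⊤ | prev ⊥ | push {2}
  [5] u=0 | in ⊤ | out ⊤ | prev 1 | push {3}
  [6] u=1 | in ⊤ | out 2 | ==
  [7] u=2 | in ⊤ | out ⊤ | ==
  [8] u=3 | in ⊤ | out ⊤ | ==

Converged values:
  [0] ⊤
  [1] 2
  [2] ⊤
  [3] ⊤

yes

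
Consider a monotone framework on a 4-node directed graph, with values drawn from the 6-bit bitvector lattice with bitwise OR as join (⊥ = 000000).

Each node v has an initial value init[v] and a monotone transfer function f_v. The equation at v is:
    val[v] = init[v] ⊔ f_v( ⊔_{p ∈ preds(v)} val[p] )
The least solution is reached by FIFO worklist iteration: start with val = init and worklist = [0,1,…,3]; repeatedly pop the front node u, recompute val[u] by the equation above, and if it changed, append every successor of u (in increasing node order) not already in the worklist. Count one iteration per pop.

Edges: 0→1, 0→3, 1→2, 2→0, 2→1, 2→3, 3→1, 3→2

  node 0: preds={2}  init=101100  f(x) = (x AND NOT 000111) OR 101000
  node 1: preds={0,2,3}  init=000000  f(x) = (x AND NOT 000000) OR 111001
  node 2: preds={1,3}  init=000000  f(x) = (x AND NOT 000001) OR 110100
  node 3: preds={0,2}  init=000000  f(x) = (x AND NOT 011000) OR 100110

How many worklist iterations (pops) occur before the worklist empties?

10

Worklist (10 pops):
  #1 pop 0: in=000000 → 101100 (no change)
  #2 pop 1: in=101100 → 111101 (was 000000); enqueue []
  #3 pop 2: in=111101 → 111100 (was 000000); enqueue [0,1]
  #4 pop 3: in=111100 → 100110 (was 000000); enqueue [2]
  #5 pop 0: in=111100 → 111100 (was 101100); enqueue [3]
  #6 pop 1: in=111110 → 111111 (was 111101); enqueue []
  #7 pop 2: in=111111 → 111110 (was 111100); enqueue [0,1]
  #8 pop 3: in=111110 → 100110 (no change)
  #9 pop 0: in=111110 → 111100 (no change)
  #10 pop 1: in=111110 → 111111 (no change)

Fixpoint:
  val[0] = 111100
  val[1] = 111111
  val[2] = 111110
  val[3] = 100110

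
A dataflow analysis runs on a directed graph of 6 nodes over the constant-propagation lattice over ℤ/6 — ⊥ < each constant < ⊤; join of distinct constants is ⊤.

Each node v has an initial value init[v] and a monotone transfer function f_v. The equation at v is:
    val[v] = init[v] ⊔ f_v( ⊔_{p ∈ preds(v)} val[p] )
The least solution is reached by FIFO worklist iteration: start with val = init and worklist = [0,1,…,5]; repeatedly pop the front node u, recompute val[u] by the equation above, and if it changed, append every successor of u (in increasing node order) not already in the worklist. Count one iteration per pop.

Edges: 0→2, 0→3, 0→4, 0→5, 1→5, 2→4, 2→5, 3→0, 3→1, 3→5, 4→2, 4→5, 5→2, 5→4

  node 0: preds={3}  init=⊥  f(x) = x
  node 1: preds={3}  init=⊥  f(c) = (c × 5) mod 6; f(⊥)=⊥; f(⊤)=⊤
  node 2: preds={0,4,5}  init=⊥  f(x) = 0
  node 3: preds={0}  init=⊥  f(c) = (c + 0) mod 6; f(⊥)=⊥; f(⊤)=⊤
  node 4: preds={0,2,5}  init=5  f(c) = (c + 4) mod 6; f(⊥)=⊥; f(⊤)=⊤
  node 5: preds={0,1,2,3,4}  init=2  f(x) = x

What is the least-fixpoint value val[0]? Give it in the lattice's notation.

⊥

Worklist (8 pops):
  #1 pop 0: in=⊥ → ⊥ (no change)
  #2 pop 1: in=⊥ → ⊥ (no change)
  #3 pop 2: in=⊤ → 0 (was ⊥); enqueue []
  #4 pop 3: in=⊥ → ⊥ (no change)
  #5 pop 4: in=⊤ → ⊤ (was 5); enqueue [2]
  #6 pop 5: in=⊤ → ⊤ (was 2); enqueue [4]
  #7 pop 2: in=⊤ → 0 (no change)
  #8 pop 4: in=⊤ → ⊤ (no change)

Fixpoint:
  val[0] = ⊥
  val[1] = ⊥
  val[2] = 0
  val[3] = ⊥
  val[4] = ⊤
  val[5] = ⊤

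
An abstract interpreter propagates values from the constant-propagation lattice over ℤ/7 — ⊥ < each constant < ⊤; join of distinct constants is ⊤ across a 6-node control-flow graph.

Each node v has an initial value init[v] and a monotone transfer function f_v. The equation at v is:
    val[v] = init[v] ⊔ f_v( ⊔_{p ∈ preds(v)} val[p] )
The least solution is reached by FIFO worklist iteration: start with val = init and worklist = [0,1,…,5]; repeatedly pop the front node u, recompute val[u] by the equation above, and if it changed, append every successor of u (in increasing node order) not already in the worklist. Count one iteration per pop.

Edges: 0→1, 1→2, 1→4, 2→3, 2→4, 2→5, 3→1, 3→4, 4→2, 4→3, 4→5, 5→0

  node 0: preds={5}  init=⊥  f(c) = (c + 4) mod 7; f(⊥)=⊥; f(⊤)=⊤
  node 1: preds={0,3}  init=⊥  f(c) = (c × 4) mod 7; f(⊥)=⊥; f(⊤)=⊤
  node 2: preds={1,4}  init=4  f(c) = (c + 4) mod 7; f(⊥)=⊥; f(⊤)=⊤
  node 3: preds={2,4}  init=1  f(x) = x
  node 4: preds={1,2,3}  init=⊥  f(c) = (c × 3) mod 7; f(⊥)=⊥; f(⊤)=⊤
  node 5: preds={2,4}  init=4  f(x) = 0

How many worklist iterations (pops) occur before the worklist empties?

Iteration log — 12 steps:
  step 1. node 0  ⊔preds=4  new=1  old=⊥  +wl: 
  step 2. node 1  ⊔preds=1  new=4  old=⊥  +wl: 
  step 3. node 2  ⊔preds=4  new=⊤  old=4  +wl: 
  step 4. node 3  ⊔preds=⊤  new=⊤  old=1  +wl: 1
  step 5. node 4  ⊔preds=⊤  new=⊤  old=⊥  +wl: 2,3
  step 6. node 5  ⊔preds=⊤  new=⊤  old=4  +wl: 0
  step 7. node 1  ⊔preds=⊤  new=⊤  old=4  +wl: 4
  step 8. node 2  ⊔preds=⊤  new=⊤  stable
  step 9. node 3  ⊔preds=⊤  new=⊤  stable
  step 10. node 0  ⊔preds=⊤  new=⊤  old=1  +wl: 1
  step 11. node 4  ⊔preds=⊤  new=⊤  stable
  step 12. node 1  ⊔preds=⊤  new=⊤  stable

Least fixpoint reached:
  node 0: ⊤
  node 1: ⊤
  node 2: ⊤
  node 3: ⊤
  node 4: ⊤
  node 5: ⊤

12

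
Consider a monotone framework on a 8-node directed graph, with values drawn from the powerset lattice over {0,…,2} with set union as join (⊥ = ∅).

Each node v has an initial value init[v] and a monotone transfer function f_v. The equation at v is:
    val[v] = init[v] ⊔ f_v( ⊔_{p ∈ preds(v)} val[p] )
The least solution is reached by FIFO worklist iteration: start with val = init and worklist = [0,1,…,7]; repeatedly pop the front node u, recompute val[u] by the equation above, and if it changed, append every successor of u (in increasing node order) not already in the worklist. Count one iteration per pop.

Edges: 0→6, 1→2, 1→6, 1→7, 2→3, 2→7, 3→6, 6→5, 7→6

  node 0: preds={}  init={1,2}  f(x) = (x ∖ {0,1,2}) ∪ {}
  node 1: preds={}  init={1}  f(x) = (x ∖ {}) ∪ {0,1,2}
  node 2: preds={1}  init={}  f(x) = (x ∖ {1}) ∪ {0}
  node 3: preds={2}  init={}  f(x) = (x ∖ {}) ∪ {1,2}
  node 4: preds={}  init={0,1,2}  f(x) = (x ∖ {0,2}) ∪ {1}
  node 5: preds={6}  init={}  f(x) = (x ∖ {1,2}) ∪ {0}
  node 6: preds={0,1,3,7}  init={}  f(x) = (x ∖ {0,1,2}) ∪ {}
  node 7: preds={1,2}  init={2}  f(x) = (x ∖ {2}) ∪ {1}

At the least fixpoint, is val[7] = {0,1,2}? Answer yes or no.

Worklist (9 pops):
  #1 pop 0: in={} → {1,2} (no change)
  #2 pop 1: in={} → {0,1,2} (was {1}); enqueue []
  #3 pop 2: in={0,1,2} → {0,2} (was {}); enqueue []
  #4 pop 3: in={0,2} → {0,1,2} (was {}); enqueue []
  #5 pop 4: in={} → {0,1,2} (no change)
  #6 pop 5: in={} → {0} (was {}); enqueue []
  #7 pop 6: in={0,1,2} → {} (no change)
  #8 pop 7: in={0,1,2} → {0,1,2} (was {2}); enqueue [6]
  #9 pop 6: in={0,1,2} → {} (no change)

Fixpoint:
  val[0] = {1,2}
  val[1] = {0,1,2}
  val[2] = {0,2}
  val[3] = {0,1,2}
  val[4] = {0,1,2}
  val[5] = {0}
  val[6] = {}
  val[7] = {0,1,2}

yes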